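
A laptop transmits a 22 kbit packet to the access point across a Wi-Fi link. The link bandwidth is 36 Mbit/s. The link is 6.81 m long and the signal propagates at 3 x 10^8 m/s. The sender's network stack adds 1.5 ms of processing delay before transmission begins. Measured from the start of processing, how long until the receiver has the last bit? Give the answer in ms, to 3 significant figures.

2.11 ms

L = 22000 bits.
Transmission delay = L/R = 22000 / 36000000 = 0.611111 ms.
Propagation delay = d/s = 6.81 m / 300000000 m/s = 2.27e-05 ms.
Plus processing delay 1.5 ms = 1.5 ms.
Total = 2.11 ms.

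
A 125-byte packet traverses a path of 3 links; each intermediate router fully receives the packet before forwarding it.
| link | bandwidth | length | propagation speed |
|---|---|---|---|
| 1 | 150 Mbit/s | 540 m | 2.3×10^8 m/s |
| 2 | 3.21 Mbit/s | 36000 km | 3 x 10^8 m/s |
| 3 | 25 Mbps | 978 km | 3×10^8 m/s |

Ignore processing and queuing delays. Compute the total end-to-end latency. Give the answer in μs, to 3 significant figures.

L = 125 × 8 = 1000 bits.
Transmission delays (L/R per hop): 6.66667, 311.526, 40 μs; sum = 358.193 μs.
Propagation delays (d/s per hop): 2.34783, 120000, 3260 μs; sum = 123262 μs.
End-to-end = 124000 μs.

124000 μs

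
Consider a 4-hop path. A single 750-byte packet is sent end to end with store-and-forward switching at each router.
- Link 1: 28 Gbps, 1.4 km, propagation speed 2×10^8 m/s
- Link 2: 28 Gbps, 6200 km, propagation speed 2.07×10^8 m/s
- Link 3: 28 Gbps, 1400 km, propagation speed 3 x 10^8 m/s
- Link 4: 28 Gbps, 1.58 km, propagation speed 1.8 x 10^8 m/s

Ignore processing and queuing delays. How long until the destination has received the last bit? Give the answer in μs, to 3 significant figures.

L = 750 × 8 = 6000 bits.
Transmission delay per hop = L/R = 6000/28000000000 = 0.214286 μs; 4 hops → 0.857143 μs.
Propagation delays (d/s per hop): 7, 29951.7, 4666.67, 8.77778 μs; sum = 34634.1 μs.
End-to-end = 34600 μs.

34600 μs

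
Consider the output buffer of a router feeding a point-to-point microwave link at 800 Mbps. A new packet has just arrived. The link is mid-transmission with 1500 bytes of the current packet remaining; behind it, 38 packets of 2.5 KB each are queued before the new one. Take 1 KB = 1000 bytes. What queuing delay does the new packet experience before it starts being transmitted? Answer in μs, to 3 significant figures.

965 μs

Each queued packet: L/R = 20000/800000000 = 25 μs.
38 queued → 950 μs.
Plus remaining 12000 bits of current packet: 15 μs.
Queuing delay = 965 μs.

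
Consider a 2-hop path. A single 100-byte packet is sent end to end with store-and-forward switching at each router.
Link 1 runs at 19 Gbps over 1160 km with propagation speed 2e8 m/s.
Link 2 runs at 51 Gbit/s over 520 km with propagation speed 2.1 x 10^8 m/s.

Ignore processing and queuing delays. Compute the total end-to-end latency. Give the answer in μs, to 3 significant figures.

L = 100 × 8 = 800 bits.
Transmission delays (L/R per hop): 0.0421053, 0.0156863 μs; sum = 0.0577915 μs.
Propagation delays (d/s per hop): 5800, 2476.19 μs; sum = 8276.19 μs.
End-to-end = 8280 μs.

8280 μs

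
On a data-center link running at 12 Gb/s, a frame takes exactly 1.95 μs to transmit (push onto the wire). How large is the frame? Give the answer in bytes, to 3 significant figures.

L = R × t_tx = 12000000000 b/s × 1.95e-06 s = 23400 bits.
In bytes: 23400 / 8 = 2930 bytes.

2930 bytes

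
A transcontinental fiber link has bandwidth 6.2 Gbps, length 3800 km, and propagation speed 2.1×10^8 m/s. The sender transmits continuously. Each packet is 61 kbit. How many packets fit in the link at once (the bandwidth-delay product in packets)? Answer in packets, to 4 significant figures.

Propagation delay = 3800000 / 210000000 = 0.0180952 s.
BDP = R × t_prop = 6200000000 × 0.0180952 = 112190000 bits.
In packets of 61000 bits: 1839 packets.

1839 packets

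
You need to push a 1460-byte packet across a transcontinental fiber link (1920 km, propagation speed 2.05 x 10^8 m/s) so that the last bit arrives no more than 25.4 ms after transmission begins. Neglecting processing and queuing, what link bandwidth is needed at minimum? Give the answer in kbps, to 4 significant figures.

L = 11680 bits.
Propagation delay = 1920000 / 2.05e+08 = 9.36585 ms.
Transmission budget = 25.4 − 9.36585 = 16.0341 ms.
R ≥ L / t_tx = 11680 bits / 0.0160341 s = 728.4 kbps.

728.4 kbps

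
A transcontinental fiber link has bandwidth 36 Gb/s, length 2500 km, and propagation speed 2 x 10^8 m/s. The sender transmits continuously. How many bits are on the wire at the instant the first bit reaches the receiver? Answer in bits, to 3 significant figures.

Propagation delay = 2500000 / 200000000 = 0.0125 s.
BDP = R × t_prop = 36000000000 × 0.0125 = 450000000 bits.

450000000 bits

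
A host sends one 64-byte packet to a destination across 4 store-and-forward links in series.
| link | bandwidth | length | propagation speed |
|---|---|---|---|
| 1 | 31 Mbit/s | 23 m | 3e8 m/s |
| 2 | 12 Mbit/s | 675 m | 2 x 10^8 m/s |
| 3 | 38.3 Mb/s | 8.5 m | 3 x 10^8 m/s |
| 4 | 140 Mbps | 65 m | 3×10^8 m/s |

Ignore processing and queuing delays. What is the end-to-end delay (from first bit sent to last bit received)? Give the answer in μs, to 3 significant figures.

L = 64 × 8 = 512 bits.
Transmission delays (L/R per hop): 16.5161, 42.6667, 13.3681, 3.65714 μs; sum = 76.2081 μs.
Propagation delays (d/s per hop): 0.0766667, 3.375, 0.0283333, 0.216667 μs; sum = 3.69667 μs.
End-to-end = 79.9 μs.

79.9 μs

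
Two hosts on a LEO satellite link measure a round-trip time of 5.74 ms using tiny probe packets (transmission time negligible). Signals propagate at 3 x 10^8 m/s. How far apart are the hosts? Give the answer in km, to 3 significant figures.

One-way propagation = RTT/2 = 2.87 ms.
d = s × t = 300000000 × 0.00287 = 861 km.

861 km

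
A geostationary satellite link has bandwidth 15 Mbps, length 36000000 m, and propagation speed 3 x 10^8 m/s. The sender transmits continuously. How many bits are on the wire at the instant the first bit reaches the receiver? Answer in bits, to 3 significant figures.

1800000 bits

Propagation delay = 36000000 / 300000000 = 0.12 s.
BDP = R × t_prop = 15000000 × 0.12 = 1800000 bits.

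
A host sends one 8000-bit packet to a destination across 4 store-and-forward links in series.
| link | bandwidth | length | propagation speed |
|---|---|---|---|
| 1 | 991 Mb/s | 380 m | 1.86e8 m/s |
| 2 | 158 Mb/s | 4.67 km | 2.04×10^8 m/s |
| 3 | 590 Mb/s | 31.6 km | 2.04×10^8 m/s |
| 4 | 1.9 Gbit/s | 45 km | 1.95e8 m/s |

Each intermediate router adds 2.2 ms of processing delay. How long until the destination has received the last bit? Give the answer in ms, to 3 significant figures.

7.09 ms

Transmission delays (L/R per hop): 0.00807265, 0.0506329, 0.0135593, 0.00421053 ms; sum = 0.0764754 ms.
Propagation delays (d/s per hop): 0.00204301, 0.0228922, 0.154902, 0.230769 ms; sum = 0.410606 ms.
Processing at 3 router(s): 3 × 2.2 ms = 6.6 ms.
End-to-end = 7.09 ms.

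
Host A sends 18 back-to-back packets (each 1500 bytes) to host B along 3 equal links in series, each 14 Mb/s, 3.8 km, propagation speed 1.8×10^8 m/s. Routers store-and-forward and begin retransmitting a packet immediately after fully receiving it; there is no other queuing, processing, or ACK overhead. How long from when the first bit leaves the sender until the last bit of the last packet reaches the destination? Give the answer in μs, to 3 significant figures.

Per-hop transmission t_tx = L/R = 12000/14000000 = 857.143 μs.
Per-hop propagation t_prop = 3800/180000000 = 21.1111 μs.
Pipeline fill: first packet needs 3·t_tx to clear all hops; remaining 17 packets each add one t_tx.
Total = (3+18-1)·t_tx + 3·t_prop = 20·857.143 + 3·21.1111 = 17200 μs.

17200 μs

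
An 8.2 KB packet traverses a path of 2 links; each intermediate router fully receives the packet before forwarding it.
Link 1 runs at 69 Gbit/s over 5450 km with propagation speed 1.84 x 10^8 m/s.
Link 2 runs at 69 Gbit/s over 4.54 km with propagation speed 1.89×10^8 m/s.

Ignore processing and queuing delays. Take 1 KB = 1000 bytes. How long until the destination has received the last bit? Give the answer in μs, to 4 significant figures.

29650 μs

L = 65600 bits.
Transmission delay per hop = L/R = 65600/69000000000 = 0.950725 μs; 2 hops → 1.90145 μs.
Propagation delays (d/s per hop): 29619.6, 24.0212 μs; sum = 29643.6 μs.
End-to-end = 29650 μs.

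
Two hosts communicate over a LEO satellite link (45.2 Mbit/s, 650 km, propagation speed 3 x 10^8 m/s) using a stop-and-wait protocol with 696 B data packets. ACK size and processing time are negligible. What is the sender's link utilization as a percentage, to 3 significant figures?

2.76 %

t_tx = L/R = 5568/45200000 = 0.000123186 s.
t_prop = 650000/300000000 = 0.00216667 s; RTT = 0.00433333 s.
Cycle = t_tx + RTT = 0.00445652 s.
Utilization = t_tx / cycle = 0.000123186/0.00445652 = 2.76 %.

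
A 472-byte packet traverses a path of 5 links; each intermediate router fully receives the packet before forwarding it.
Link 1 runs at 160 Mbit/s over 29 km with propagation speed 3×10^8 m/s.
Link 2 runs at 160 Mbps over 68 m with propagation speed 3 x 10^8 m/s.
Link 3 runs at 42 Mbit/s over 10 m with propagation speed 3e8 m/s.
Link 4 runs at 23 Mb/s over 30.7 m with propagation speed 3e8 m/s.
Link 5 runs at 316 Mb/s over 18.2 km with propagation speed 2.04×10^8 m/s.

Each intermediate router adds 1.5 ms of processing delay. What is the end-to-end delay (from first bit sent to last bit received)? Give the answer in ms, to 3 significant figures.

6.50 ms

L = 472 × 8 = 3776 bits.
Transmission delays (L/R per hop): 0.0236, 0.0236, 0.0899048, 0.164174, 0.0119494 ms; sum = 0.313228 ms.
Propagation delays (d/s per hop): 0.0966667, 0.000226667, 3.33333e-05, 0.000102333, 0.0892157 ms; sum = 0.186245 ms.
Processing at 4 router(s): 4 × 1.5 ms = 6 ms.
End-to-end = 6.50 ms.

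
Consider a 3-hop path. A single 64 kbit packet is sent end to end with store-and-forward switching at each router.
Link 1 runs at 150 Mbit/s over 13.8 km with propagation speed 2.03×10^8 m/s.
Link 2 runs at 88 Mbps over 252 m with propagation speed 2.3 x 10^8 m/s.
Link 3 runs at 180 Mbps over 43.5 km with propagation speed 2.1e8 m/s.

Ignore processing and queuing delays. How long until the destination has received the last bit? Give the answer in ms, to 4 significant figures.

1.786 ms

L = 64000 bits.
Transmission delays (L/R per hop): 0.426667, 0.727273, 0.355556 ms; sum = 1.50949 ms.
Propagation delays (d/s per hop): 0.0679803, 0.00109565, 0.207143 ms; sum = 0.276219 ms.
End-to-end = 1.786 ms.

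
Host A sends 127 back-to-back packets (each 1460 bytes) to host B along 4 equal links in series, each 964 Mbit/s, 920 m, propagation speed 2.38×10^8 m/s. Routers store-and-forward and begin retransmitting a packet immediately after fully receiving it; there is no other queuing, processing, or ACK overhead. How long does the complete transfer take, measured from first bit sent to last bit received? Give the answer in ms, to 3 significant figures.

Per-hop transmission t_tx = L/R = 11680/964000000 = 0.0121162 ms.
Per-hop propagation t_prop = 920/238000000 = 0.00386555 ms.
Pipeline fill: first packet needs 4·t_tx to clear all hops; remaining 126 packets each add one t_tx.
Total = (4+127-1)·t_tx + 4·t_prop = 130·0.0121162 + 4·0.00386555 = 1.59 ms.

1.59 ms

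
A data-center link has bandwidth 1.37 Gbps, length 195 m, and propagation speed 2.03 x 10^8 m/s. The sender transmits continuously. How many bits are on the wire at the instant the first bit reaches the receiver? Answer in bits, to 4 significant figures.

Propagation delay = 195 / 2.03e+08 = 9.60591e-07 s.
BDP = R × t_prop = 1370000000 × 9.60591e-07 = 1316.01 bits.

1316 bits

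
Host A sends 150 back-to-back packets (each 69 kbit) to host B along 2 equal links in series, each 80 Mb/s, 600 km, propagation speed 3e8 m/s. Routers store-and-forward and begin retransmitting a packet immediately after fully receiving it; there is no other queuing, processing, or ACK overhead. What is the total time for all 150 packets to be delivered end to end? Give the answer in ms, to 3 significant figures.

134 ms

Per-hop transmission t_tx = L/R = 69000/80000000 = 0.8625 ms.
Per-hop propagation t_prop = 600000/300000000 = 2 ms.
Pipeline fill: first packet needs 2·t_tx to clear all hops; remaining 149 packets each add one t_tx.
Total = (2+150-1)·t_tx + 2·t_prop = 151·0.8625 + 2·2 = 134 ms.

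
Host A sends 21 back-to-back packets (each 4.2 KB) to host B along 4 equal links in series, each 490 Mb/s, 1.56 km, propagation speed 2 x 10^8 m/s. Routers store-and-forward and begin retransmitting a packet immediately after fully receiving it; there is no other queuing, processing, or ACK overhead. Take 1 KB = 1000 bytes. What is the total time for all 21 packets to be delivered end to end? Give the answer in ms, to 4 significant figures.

Per-hop transmission t_tx = L/R = 33600/490000000 = 0.0685714 ms.
Per-hop propagation t_prop = 1560/200000000 = 0.0078 ms.
Pipeline fill: first packet needs 4·t_tx to clear all hops; remaining 20 packets each add one t_tx.
Total = (4+21-1)·t_tx + 4·t_prop = 24·0.0685714 + 4·0.0078 = 1.677 ms.

1.677 ms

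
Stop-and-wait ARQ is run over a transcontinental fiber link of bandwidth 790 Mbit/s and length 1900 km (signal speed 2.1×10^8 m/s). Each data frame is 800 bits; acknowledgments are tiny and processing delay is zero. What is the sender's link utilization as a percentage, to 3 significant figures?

0.00560 %

t_tx = L/R = 800/790000000 = 1.01266e-06 s.
t_prop = 1900000/210000000 = 0.00904762 s; RTT = 0.0180952 s.
Cycle = t_tx + RTT = 0.0180963 s.
Utilization = t_tx / cycle = 1.01266e-06/0.0180963 = 0.00560 %.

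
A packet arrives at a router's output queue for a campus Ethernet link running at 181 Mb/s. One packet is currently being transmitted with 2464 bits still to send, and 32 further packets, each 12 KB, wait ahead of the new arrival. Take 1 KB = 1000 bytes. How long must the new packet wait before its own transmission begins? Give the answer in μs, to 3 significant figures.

17000 μs

Each queued packet: L/R = 96000/181000000 = 530.387 μs.
32 queued → 16972.4 μs.
Plus remaining 2464 bits of current packet: 13.6133 μs.
Queuing delay = 17000 μs.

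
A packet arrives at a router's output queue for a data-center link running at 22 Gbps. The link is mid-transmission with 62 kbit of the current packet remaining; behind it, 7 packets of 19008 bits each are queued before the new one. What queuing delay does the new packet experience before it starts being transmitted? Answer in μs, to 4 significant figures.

Each queued packet: L/R = 19008/22000000000 = 0.864 μs.
7 queued → 6.048 μs.
Plus remaining 62000 bits of current packet: 2.81818 μs.
Queuing delay = 8.866 μs.

8.866 μs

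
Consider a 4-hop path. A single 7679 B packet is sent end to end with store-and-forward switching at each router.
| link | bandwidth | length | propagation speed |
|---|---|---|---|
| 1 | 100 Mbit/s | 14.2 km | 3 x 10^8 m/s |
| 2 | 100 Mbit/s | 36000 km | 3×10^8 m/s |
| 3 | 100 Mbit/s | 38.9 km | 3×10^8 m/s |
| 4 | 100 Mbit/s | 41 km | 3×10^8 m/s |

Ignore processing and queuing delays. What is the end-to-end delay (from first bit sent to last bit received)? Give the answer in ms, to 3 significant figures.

123 ms

L = 7679 × 8 = 61432 bits.
Transmission delay per hop = L/R = 61432/100000000 = 0.61432 ms; 4 hops → 2.45728 ms.
Propagation delays (d/s per hop): 0.0473333, 120, 0.129667, 0.136667 ms; sum = 120.314 ms.
End-to-end = 123 ms.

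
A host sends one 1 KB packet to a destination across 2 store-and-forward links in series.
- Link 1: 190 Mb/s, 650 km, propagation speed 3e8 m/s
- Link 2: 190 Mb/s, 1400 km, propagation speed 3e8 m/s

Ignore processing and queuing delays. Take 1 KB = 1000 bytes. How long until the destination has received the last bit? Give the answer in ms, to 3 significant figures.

L = 8000 bits.
Transmission delay per hop = L/R = 8000/190000000 = 0.0421053 ms; 2 hops → 0.0842105 ms.
Propagation delays (d/s per hop): 2.16667, 4.66667 ms; sum = 6.83333 ms.
End-to-end = 6.92 ms.

6.92 ms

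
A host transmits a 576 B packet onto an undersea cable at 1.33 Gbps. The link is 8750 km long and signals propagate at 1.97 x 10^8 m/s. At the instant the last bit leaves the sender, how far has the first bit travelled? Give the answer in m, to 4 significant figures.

t_tx = L/R = 4608/1330000000 = 3.46466e-06 s.
Distance = s × t_tx = 197000000 × 3.46466e-06 = 682.5 m.

682.5 m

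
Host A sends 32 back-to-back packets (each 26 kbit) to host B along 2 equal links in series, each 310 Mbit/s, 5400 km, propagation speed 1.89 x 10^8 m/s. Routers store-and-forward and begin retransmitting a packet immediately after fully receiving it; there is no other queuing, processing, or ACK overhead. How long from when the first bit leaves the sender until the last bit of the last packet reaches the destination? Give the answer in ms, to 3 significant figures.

Per-hop transmission t_tx = L/R = 26000/310000000 = 0.083871 ms.
Per-hop propagation t_prop = 5400000/189000000 = 28.5714 ms.
Pipeline fill: first packet needs 2·t_tx to clear all hops; remaining 31 packets each add one t_tx.
Total = (2+32-1)·t_tx + 2·t_prop = 33·0.083871 + 2·28.5714 = 59.9 ms.

59.9 ms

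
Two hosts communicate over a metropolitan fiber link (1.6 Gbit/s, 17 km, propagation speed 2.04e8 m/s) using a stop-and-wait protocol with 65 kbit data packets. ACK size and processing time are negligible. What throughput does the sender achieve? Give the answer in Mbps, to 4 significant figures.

t_tx = L/R = 65000/1600000000 = 4.0625e-05 s.
t_prop = 17000/204000000 = 8.33333e-05 s; RTT = 0.000166667 s.
Cycle = t_tx + RTT = 0.000207292 s.
Throughput = L / cycle = 65000 / 0.000207292 = 313.6 Mbps.

313.6 Mbps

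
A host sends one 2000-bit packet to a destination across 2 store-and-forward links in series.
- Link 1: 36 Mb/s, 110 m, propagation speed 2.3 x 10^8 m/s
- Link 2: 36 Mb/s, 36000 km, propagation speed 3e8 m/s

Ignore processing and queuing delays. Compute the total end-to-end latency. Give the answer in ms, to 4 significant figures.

120.1 ms

Transmission delay per hop = L/R = 2000/36000000 = 0.0555556 ms; 2 hops → 0.111111 ms.
Propagation delays (d/s per hop): 0.000478261, 120 ms; sum = 120 ms.
End-to-end = 120.1 ms.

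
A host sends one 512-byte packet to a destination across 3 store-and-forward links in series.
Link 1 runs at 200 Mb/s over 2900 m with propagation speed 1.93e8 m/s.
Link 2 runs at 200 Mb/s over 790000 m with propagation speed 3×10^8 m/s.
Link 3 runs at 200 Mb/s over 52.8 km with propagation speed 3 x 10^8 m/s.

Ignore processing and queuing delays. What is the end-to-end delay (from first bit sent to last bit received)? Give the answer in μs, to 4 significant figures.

2886 μs

L = 512 × 8 = 4096 bits.
Transmission delay per hop = L/R = 4096/200000000 = 20.48 μs; 3 hops → 61.44 μs.
Propagation delays (d/s per hop): 15.0259, 2633.33, 176 μs; sum = 2824.36 μs.
End-to-end = 2886 μs.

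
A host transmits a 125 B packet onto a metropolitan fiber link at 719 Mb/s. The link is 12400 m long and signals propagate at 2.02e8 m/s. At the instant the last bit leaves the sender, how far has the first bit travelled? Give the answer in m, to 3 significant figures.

t_tx = L/R = 1000/719000000 = 1.39082e-06 s.
Distance = s × t_tx = 202000000 × 1.39082e-06 = 281 m.

281 m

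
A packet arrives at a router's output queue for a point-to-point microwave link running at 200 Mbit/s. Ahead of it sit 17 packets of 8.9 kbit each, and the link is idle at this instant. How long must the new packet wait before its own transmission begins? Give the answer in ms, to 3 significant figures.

0.757 ms

Each queued packet: L/R = 8900/200000000 = 0.0445 ms.
17 queued → 0.7565 ms.
Queuing delay = 0.757 ms.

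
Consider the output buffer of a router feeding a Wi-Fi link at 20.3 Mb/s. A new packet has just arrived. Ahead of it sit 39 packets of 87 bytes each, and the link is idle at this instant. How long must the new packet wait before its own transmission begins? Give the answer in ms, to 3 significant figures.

1.34 ms

Each queued packet: L/R = 696/20300000 = 0.0342857 ms.
39 queued → 1.33714 ms.
Queuing delay = 1.34 ms.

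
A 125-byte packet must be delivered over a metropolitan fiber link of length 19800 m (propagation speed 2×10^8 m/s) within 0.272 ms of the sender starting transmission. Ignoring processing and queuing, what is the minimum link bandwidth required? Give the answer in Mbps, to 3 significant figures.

5.78 Mbps

L = 1000 bits.
Propagation delay = 19800 / 200000000 = 0.099 ms.
Transmission budget = 0.272 − 0.099 = 0.173 ms.
R ≥ L / t_tx = 1000 bits / 0.000173 s = 5.78 Mbps.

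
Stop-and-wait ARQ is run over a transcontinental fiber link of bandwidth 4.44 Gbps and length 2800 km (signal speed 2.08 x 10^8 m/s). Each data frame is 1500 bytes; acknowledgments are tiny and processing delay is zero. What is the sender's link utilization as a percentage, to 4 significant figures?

0.01004 %

t_tx = L/R = 12000/4440000000 = 2.7027e-06 s.
t_prop = 2800000/208000000 = 0.0134615 s; RTT = 0.0269231 s.
Cycle = t_tx + RTT = 0.0269258 s.
Utilization = t_tx / cycle = 2.7027e-06/0.0269258 = 0.01004 %.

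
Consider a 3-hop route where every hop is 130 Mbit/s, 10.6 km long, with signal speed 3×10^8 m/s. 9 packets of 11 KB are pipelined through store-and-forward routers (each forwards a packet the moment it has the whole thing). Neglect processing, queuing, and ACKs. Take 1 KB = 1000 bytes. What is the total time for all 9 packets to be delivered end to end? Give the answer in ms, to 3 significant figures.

Per-hop transmission t_tx = L/R = 88000/130000000 = 0.676923 ms.
Per-hop propagation t_prop = 10600/300000000 = 0.0353333 ms.
Pipeline fill: first packet needs 3·t_tx to clear all hops; remaining 8 packets each add one t_tx.
Total = (3+9-1)·t_tx + 3·t_prop = 11·0.676923 + 3·0.0353333 = 7.55 ms.

7.55 ms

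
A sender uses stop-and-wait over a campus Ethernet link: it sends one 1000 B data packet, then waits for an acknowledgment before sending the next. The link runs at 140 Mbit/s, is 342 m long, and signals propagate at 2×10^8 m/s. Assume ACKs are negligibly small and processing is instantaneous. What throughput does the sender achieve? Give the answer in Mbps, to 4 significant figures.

132.1 Mbps

t_tx = L/R = 8000/140000000 = 5.71429e-05 s.
t_prop = 342/200000000 = 1.71e-06 s; RTT = 3.42e-06 s.
Cycle = t_tx + RTT = 6.05629e-05 s.
Throughput = L / cycle = 8000 / 6.05629e-05 = 132.1 Mbps.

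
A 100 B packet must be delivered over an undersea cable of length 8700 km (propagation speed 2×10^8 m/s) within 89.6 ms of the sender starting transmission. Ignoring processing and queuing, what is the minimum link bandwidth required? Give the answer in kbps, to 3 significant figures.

17.4 kbps

L = 800 bits.
Propagation delay = 8700000 / 200000000 = 43.5 ms.
Transmission budget = 89.6 − 43.5 = 46.1 ms.
R ≥ L / t_tx = 800 bits / 0.0461 s = 17.4 kbps.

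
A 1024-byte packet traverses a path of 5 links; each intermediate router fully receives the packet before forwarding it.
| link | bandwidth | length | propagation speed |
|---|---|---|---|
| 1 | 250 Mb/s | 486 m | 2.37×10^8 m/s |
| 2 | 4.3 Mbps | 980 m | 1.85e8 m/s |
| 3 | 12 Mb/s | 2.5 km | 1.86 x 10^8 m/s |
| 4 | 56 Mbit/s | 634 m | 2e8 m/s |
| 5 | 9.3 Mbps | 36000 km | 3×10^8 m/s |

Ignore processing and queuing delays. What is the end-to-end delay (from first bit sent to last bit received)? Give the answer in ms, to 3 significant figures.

L = 1024 × 8 = 8192 bits.
Transmission delays (L/R per hop): 0.032768, 1.90512, 0.682667, 0.146286, 0.88086 ms; sum = 3.6477 ms.
Propagation delays (d/s per hop): 0.00205063, 0.0052973, 0.0134409, 0.00317, 120 ms; sum = 120.024 ms.
End-to-end = 124 ms.

124 ms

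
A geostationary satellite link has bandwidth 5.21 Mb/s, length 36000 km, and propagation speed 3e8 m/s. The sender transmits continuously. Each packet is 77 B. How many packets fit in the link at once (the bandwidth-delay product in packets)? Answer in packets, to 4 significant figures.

1015 packets

Propagation delay = 36000000 / 300000000 = 0.12 s.
BDP = R × t_prop = 5210000 × 0.12 = 625200 bits.
In packets of 616 bits: 1015 packets.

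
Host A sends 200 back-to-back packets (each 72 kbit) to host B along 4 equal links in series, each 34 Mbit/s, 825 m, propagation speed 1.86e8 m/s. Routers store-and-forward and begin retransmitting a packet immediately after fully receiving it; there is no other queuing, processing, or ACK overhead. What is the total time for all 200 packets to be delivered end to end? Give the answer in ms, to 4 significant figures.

429.9 ms

Per-hop transmission t_tx = L/R = 72000/34000000 = 2.11765 ms.
Per-hop propagation t_prop = 825/186000000 = 0.00443548 ms.
Pipeline fill: first packet needs 4·t_tx to clear all hops; remaining 199 packets each add one t_tx.
Total = (4+200-1)·t_tx + 4·t_prop = 203·2.11765 + 4·0.00443548 = 429.9 ms.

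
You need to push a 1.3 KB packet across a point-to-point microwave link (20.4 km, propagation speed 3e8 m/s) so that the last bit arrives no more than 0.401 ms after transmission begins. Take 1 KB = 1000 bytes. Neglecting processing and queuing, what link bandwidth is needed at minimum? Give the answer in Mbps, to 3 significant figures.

L = 10400 bits.
Propagation delay = 20400 / 300000000 = 0.068 ms.
Transmission budget = 0.401 − 0.068 = 0.333 ms.
R ≥ L / t_tx = 10400 bits / 0.000333 s = 31.2 Mbps.

31.2 Mbps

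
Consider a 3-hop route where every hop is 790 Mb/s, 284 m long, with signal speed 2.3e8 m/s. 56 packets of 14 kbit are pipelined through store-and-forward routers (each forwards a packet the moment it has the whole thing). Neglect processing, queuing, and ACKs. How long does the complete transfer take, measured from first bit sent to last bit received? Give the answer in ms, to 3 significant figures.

1.03 ms

Per-hop transmission t_tx = L/R = 14000/790000000 = 0.0177215 ms.
Per-hop propagation t_prop = 284/2.3e+08 = 0.00123478 ms.
Pipeline fill: first packet needs 3·t_tx to clear all hops; remaining 55 packets each add one t_tx.
Total = (3+56-1)·t_tx + 3·t_prop = 58·0.0177215 + 3·0.00123478 = 1.03 ms.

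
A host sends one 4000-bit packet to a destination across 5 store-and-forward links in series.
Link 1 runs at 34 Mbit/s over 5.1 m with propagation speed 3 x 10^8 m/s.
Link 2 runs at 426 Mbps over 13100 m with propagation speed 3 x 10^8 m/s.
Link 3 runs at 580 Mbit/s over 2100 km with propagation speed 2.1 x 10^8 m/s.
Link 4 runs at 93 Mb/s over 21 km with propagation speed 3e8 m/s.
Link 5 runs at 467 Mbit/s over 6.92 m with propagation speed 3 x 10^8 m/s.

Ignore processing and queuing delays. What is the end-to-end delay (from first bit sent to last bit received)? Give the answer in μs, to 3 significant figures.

10300 μs

Transmission delays (L/R per hop): 117.647, 9.38967, 6.89655, 43.0108, 8.56531 μs; sum = 185.509 μs.
Propagation delays (d/s per hop): 0.017, 43.6667, 10000, 70, 0.0230667 μs; sum = 10113.7 μs.
End-to-end = 10300 μs.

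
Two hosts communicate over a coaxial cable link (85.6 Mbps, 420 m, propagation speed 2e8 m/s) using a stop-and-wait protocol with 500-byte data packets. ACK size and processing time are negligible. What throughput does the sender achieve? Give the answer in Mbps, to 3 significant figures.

78.5 Mbps

t_tx = L/R = 4000/85600000 = 4.6729e-05 s.
t_prop = 420/200000000 = 2.1e-06 s; RTT = 4.2e-06 s.
Cycle = t_tx + RTT = 5.0929e-05 s.
Throughput = L / cycle = 4000 / 5.0929e-05 = 78.5 Mbps.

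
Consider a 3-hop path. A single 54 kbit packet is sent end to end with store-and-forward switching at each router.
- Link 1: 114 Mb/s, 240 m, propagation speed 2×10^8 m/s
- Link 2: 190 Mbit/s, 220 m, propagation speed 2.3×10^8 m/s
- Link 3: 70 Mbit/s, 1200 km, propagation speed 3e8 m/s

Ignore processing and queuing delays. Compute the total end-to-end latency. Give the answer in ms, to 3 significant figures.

L = 54000 bits.
Transmission delays (L/R per hop): 0.473684, 0.284211, 0.771429 ms; sum = 1.52932 ms.
Propagation delays (d/s per hop): 0.0012, 0.000956522, 4 ms; sum = 4.00216 ms.
End-to-end = 5.53 ms.

5.53 ms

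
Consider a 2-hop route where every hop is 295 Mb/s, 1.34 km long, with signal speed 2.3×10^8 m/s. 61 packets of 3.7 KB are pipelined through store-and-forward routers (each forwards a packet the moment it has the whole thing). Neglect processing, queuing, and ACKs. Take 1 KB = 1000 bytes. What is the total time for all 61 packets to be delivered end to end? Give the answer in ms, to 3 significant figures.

6.23 ms

Per-hop transmission t_tx = L/R = 29600/295000000 = 0.100339 ms.
Per-hop propagation t_prop = 1340/2.3e+08 = 0.00582609 ms.
Pipeline fill: first packet needs 2·t_tx to clear all hops; remaining 60 packets each add one t_tx.
Total = (2+61-1)·t_tx + 2·t_prop = 62·0.100339 + 2·0.00582609 = 6.23 ms.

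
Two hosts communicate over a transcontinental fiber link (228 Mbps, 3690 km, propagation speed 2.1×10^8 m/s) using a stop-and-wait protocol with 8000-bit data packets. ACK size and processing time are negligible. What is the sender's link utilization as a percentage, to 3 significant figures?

0.0997 %

t_tx = L/R = 8000/228000000 = 3.50877e-05 s.
t_prop = 3690000/210000000 = 0.0175714 s; RTT = 0.0351429 s.
Cycle = t_tx + RTT = 0.0351779 s.
Utilization = t_tx / cycle = 3.50877e-05/0.0351779 = 0.0997 %.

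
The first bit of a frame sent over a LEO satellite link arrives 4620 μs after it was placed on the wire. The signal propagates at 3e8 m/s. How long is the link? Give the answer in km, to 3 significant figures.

d = s × t_prop = 300000000 × 0.00462 = 1390 km.

1390 km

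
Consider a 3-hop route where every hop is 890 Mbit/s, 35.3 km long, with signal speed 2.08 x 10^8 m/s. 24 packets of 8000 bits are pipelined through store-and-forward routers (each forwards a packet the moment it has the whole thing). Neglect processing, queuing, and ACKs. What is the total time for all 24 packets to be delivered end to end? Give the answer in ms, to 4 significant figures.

0.7428 ms

Per-hop transmission t_tx = L/R = 8000/890000000 = 0.00898876 ms.
Per-hop propagation t_prop = 35300/208000000 = 0.169712 ms.
Pipeline fill: first packet needs 3·t_tx to clear all hops; remaining 23 packets each add one t_tx.
Total = (3+24-1)·t_tx + 3·t_prop = 26·0.00898876 + 3·0.169712 = 0.7428 ms.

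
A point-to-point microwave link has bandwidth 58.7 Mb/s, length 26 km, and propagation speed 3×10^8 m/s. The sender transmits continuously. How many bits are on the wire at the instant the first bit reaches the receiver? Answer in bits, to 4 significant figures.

Propagation delay = 26000 / 300000000 = 8.66667e-05 s.
BDP = R × t_prop = 58700000 × 8.66667e-05 = 5087.33 bits.

5087 bits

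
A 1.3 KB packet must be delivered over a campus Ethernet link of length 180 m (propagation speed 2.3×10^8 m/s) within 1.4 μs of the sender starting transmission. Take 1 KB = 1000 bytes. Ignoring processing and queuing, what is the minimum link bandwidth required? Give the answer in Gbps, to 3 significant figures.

16.8 Gbps

L = 10400 bits.
Propagation delay = 180 / 2.3e+08 = 0.782609 μs.
Transmission budget = 1.4 − 0.782609 = 0.617391 μs.
R ≥ L / t_tx = 10400 bits / 6.17391e-07 s = 16.8 Gbps.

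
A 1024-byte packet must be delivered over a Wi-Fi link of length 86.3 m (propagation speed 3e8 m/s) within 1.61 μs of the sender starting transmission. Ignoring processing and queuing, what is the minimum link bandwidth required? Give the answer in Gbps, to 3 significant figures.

L = 8192 bits.
Propagation delay = 86.3 / 300000000 = 0.287667 μs.
Transmission budget = 1.61 − 0.287667 = 1.32233 μs.
R ≥ L / t_tx = 8192 bits / 1.32233e-06 s = 6.20 Gbps.

6.20 Gbps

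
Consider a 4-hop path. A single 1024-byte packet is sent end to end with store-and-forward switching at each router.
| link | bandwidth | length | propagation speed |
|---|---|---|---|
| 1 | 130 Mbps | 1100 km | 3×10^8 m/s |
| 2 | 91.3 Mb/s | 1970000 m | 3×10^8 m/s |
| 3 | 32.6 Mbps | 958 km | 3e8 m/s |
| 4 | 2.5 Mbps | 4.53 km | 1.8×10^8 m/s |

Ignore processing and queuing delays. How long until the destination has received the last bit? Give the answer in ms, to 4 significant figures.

17.13 ms

L = 1024 × 8 = 8192 bits.
Transmission delays (L/R per hop): 0.0630154, 0.0897262, 0.251288, 3.2768 ms; sum = 3.68083 ms.
Propagation delays (d/s per hop): 3.66667, 6.56667, 3.19333, 0.0251667 ms; sum = 13.4518 ms.
End-to-end = 17.13 ms.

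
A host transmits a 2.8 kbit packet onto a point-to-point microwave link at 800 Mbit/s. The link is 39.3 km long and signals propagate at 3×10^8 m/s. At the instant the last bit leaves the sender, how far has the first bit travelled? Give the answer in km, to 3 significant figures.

1.05 km

t_tx = L/R = 2800/800000000 = 3.5e-06 s.
Distance = s × t_tx = 300000000 × 3.5e-06 = 1.05 km.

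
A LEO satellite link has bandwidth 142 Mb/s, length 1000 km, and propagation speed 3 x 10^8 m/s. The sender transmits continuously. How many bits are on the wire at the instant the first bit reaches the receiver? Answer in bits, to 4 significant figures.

Propagation delay = 1000000 / 300000000 = 0.00333333 s.
BDP = R × t_prop = 142000000 × 0.00333333 = 473333 bits.

473300 bits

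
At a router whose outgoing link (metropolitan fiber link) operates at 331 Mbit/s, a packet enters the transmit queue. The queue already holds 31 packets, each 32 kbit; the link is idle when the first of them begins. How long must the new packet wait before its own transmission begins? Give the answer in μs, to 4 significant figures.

Each queued packet: L/R = 32000/331000000 = 96.6767 μs.
31 queued → 2996.98 μs.
Queuing delay = 2997 μs.

2997 μs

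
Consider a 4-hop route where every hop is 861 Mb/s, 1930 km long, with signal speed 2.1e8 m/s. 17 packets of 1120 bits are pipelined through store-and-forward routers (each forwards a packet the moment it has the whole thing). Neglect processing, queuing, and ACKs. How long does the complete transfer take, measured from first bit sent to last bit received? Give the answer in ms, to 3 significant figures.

Per-hop transmission t_tx = L/R = 1120/861000000 = 0.00130081 ms.
Per-hop propagation t_prop = 1930000/210000000 = 9.19048 ms.
Pipeline fill: first packet needs 4·t_tx to clear all hops; remaining 16 packets each add one t_tx.
Total = (4+17-1)·t_tx + 4·t_prop = 20·0.00130081 + 4·9.19048 = 36.8 ms.

36.8 ms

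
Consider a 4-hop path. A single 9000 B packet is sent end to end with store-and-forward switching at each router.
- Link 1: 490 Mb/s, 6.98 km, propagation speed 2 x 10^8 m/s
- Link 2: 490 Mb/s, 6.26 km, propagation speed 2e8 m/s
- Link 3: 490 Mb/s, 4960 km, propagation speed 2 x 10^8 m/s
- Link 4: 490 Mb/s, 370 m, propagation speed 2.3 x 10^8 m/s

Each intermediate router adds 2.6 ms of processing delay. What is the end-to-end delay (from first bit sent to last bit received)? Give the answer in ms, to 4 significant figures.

L = 9000 × 8 = 72000 bits.
Transmission delay per hop = L/R = 72000/490000000 = 0.146939 ms; 4 hops → 0.587755 ms.
Propagation delays (d/s per hop): 0.0349, 0.0313, 24.8, 0.0016087 ms; sum = 24.8678 ms.
Processing at 3 router(s): 3 × 2.6 ms = 7.8 ms.
End-to-end = 33.26 ms.

33.26 ms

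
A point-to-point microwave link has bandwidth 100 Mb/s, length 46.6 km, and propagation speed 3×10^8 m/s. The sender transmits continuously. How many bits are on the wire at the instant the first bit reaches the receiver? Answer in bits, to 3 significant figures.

Propagation delay = 46600 / 300000000 = 0.000155333 s.
BDP = R × t_prop = 100000000 × 0.000155333 = 15533.3 bits.

15500 bits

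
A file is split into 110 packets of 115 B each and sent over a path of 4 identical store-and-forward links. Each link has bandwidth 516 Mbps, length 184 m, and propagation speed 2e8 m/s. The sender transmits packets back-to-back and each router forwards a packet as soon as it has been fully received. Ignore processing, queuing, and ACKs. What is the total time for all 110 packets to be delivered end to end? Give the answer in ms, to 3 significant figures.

0.205 ms

Per-hop transmission t_tx = L/R = 920/516000000 = 0.00178295 ms.
Per-hop propagation t_prop = 184/200000000 = 0.00092 ms.
Pipeline fill: first packet needs 4·t_tx to clear all hops; remaining 109 packets each add one t_tx.
Total = (4+110-1)·t_tx + 4·t_prop = 113·0.00178295 + 4·0.00092 = 0.205 ms.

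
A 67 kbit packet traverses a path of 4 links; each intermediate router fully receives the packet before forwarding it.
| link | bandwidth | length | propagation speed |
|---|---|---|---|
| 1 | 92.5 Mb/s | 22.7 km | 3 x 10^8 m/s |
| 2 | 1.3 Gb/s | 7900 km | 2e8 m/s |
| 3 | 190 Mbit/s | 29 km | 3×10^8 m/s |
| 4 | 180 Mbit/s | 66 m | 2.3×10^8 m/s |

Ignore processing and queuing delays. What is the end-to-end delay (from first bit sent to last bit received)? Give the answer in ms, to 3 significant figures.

L = 67000 bits.
Transmission delays (L/R per hop): 0.724324, 0.0515385, 0.352632, 0.372222 ms; sum = 1.50072 ms.
Propagation delays (d/s per hop): 0.0756667, 39.5, 0.0966667, 0.000286957 ms; sum = 39.6726 ms.
End-to-end = 41.2 ms.

41.2 ms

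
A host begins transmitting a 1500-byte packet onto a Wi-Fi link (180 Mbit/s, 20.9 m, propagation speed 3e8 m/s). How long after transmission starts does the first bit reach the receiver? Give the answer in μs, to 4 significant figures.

0.06967 μs

First bit experiences only propagation delay: d/s = 20.9/300000000 = 0.06967 μs.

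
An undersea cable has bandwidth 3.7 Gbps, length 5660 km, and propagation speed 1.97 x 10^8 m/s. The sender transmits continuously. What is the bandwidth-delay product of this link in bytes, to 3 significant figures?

Propagation delay = 5660000 / 197000000 = 0.028731 s.
BDP = R × t_prop = 3700000000 × 0.028731 = 106305000 bits.
In bytes: 106305000/8 = 13300000 bytes.

13300000 bytes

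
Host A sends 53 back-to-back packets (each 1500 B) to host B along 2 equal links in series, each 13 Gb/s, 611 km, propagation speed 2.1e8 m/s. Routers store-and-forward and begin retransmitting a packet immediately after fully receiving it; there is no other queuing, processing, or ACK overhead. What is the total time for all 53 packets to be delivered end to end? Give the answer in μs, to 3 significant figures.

Per-hop transmission t_tx = L/R = 12000/13000000000 = 0.923077 μs.
Per-hop propagation t_prop = 611000/210000000 = 2909.52 μs.
Pipeline fill: first packet needs 2·t_tx to clear all hops; remaining 52 packets each add one t_tx.
Total = (2+53-1)·t_tx + 2·t_prop = 54·0.923077 + 2·2909.52 = 5870 μs.

5870 μs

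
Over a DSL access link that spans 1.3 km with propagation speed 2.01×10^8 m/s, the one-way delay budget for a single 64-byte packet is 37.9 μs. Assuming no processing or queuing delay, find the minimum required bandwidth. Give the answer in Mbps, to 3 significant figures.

16.3 Mbps

L = 512 bits.
Propagation delay = 1300 / 2.01e+08 = 6.46766 μs.
Transmission budget = 37.9 − 6.46766 = 31.4323 μs.
R ≥ L / t_tx = 512 bits / 3.14323e-05 s = 16.3 Mbps.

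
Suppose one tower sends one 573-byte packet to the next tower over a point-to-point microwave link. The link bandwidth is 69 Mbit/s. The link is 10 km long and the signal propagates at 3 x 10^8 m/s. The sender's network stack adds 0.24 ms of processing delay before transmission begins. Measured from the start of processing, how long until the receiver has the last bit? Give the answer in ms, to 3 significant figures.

0.340 ms

L = 573 × 8 = 4584 bits.
Transmission delay = L/R = 4584 / 69000000 = 0.0664348 ms.
Propagation delay = d/s = 10000 m / 300000000 m/s = 0.0333333 ms.
Plus processing delay 0.24 ms = 0.24 ms.
Total = 0.340 ms.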